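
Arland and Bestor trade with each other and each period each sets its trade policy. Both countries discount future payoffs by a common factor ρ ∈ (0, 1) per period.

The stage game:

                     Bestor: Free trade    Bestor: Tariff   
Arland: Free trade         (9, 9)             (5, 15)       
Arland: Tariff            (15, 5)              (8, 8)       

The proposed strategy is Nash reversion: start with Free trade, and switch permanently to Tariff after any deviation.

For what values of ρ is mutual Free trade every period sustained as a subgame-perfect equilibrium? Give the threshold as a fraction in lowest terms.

9/(1−ρ) ≥ 15 + 8ρ/(1−ρ)
9 ≥ 15 − 7ρ
ρ ≥ 6/7.

6/7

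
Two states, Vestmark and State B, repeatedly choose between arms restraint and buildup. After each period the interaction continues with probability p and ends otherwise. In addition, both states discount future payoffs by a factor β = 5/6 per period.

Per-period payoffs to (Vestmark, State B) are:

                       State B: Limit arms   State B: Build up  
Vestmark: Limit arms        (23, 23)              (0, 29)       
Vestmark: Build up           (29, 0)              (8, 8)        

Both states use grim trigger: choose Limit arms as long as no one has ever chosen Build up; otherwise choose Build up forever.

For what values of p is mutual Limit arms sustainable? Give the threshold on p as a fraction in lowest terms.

12/35

With continuation probability p and discount β, the effective per-period discount factor is βp.
Grim-trigger IC: βp ≥ (29−23)/(29−8) = 2/7.
So p ≥ (2/7)/(5/6) = 12/35.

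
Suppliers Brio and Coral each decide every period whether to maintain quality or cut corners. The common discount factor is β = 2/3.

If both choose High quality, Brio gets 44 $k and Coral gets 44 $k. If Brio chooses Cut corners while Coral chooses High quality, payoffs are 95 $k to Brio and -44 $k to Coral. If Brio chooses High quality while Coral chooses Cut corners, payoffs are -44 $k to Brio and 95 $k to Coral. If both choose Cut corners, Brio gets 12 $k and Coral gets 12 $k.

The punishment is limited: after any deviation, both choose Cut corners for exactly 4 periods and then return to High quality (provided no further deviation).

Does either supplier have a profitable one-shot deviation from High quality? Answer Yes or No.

A one-shot deviation gives 95 now, then 12 for 4 periods, then back to 44.
Gain from deviating: (95−44) today; loss: (44−12) in each of the next 4 periods.
No-deviation condition: (44−12)(β+…+β^4) ≥ 95−44, i.e. β+…+β^4 ≥ 51/32.
At β = 2/3: β+…+β^4 = 1.6049 ≥ 1.5938.
So cooperation is sustainable.

No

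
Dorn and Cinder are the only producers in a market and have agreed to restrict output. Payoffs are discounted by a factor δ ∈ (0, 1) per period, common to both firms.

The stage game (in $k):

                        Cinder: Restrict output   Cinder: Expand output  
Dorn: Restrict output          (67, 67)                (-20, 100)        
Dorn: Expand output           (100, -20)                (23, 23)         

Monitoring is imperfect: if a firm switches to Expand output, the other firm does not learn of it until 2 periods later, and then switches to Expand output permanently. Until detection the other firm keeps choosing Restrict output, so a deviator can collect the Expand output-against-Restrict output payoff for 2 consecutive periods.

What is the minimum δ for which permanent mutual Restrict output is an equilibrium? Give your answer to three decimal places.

A deviator earns 100 for 2 periods, then 23 forever; cooperating earns 67 forever. Multiplying the IC by (1−δ):
67 ≥ 100(1−δ^2) + 23δ^2, so 77·δ^2 ≥ 33 and δ^2 ≥ 3/7.
δ ≥ (3/7)^(1/2) ≈ 0.655.

0.655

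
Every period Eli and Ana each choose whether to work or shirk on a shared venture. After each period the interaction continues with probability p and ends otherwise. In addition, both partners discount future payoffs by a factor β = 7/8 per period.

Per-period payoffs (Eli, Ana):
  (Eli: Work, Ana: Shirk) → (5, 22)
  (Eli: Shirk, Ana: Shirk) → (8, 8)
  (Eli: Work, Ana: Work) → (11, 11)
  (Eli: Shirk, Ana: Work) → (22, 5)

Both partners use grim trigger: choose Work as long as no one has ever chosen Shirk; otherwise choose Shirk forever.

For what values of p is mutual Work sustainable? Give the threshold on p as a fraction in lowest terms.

Expected continuation weight on next period's payoff is β·p = 7/8·p, which plays the role of the discount factor.
Cooperation requires 7/8·p ≥ (22−11)/(22−8) = 11/14, hence p ≥ 44/49.

44/49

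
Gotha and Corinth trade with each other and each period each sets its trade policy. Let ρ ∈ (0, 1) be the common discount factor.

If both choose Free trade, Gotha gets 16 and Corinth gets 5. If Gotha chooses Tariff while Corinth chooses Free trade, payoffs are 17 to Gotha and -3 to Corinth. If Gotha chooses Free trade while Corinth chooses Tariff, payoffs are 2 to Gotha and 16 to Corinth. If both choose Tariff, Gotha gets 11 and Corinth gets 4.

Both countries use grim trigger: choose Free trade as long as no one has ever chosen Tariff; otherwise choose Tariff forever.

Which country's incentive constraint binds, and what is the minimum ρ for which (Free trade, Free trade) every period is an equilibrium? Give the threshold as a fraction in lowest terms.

Gotha: cooperation gives 16 each period; deviation gives 17 once then 11 forever.
  16/(1−ρ) ≥ 17 + 11ρ/(1−ρ) ⇒ ρ ≥ 1/6.
Corinth: cooperation gives 5 each period; deviation gives 16 once then 4 forever.
  ρ ≥ 11/12.
Both must hold, so the binding constraint is Corinth's: ρ ≥ 11/12.

Corinth; ρ ≥ 11/12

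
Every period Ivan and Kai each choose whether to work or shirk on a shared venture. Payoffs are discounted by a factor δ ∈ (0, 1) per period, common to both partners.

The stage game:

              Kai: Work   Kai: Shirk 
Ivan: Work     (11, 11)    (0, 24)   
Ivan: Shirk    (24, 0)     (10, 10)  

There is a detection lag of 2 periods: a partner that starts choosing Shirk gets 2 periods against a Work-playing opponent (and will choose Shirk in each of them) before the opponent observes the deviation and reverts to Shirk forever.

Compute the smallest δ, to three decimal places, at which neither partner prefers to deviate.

Deviating for the 2 undetected periods gains 24−11 = 13 per period over cooperation, then loses 11−10 = 1 per period forever once punishment starts.
Gain: 13(1 + δ + … + δ^1); loss: 1·δ^2/(1−δ).
No profitable deviation ⇔ 13(1−δ^2) ≤ 1·δ^2, i.e. δ^2 ≥ 13/(13+1) = 13/14.
Hence δ ≥ (13/14)^(1/2) ≈ 0.964.

0.964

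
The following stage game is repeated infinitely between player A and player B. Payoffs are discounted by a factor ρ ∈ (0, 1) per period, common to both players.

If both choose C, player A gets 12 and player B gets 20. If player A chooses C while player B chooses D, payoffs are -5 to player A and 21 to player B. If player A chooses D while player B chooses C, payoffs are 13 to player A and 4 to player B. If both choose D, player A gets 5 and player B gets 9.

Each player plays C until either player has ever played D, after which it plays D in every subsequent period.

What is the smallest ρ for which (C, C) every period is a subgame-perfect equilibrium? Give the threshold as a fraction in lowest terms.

For player A: deviation gain 13−12 = 1, per-period punishment loss 12−5 = 7. IC gives ρ ≥ 1/8.
For player B: gain 1, loss 11 per period, so ρ ≥ 1/12.
The tighter constraint is player A's, so cooperation needs ρ ≥ 1/8.

1/8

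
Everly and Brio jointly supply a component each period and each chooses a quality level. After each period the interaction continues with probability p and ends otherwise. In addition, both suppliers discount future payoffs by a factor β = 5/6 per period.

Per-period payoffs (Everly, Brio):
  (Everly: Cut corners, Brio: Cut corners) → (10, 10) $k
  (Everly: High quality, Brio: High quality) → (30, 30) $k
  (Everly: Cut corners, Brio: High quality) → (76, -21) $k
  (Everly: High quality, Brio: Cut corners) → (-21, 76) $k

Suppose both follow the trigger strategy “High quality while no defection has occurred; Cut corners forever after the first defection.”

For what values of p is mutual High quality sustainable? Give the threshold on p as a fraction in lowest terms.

46/55

With continuation probability p and discount β, the effective per-period discount factor is βp.
Grim-trigger IC: βp ≥ (76−30)/(76−10) = 23/33.
So p ≥ (23/33)/(5/6) = 46/55.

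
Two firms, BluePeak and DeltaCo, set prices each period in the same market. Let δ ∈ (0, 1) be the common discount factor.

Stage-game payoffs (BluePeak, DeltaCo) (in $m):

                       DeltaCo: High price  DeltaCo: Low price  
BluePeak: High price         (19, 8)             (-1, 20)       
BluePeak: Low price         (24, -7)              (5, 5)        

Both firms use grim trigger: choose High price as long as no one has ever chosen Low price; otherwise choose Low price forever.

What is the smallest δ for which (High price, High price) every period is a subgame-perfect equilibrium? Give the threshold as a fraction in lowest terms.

BluePeak's threshold: (24−19)/(24−5) = 5/19.
DeltaCo's threshold: (20−8)/(20−5) = 4/5.
5/19 < 4/5, so DeltaCo binds and δ* = 4/5.

4/5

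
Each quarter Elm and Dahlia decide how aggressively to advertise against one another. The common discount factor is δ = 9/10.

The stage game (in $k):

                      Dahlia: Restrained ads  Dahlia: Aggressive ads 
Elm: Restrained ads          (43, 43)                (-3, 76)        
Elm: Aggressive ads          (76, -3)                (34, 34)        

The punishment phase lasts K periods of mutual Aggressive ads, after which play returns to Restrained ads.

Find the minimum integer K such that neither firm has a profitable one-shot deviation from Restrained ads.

IC: δ(1−δ^K)/(1−δ) ≥ (76−43)/(43−34) = 11/3.
With δ = 9/10: need 1 − δ^K ≥ 11/3·(1−9/10)/(9/10), i.e. δ^K ≤ 0.5926.
Since (9/10)^4 = 0.6561 and (9/10)^5 = 0.5905, the smallest such K is 5.

5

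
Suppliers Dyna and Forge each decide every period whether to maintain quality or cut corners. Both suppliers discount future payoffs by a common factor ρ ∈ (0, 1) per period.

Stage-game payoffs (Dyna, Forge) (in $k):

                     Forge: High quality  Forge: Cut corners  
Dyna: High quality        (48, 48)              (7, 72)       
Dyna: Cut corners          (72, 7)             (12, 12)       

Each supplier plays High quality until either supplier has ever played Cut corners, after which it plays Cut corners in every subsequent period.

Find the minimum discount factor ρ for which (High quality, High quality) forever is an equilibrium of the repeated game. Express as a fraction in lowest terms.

Cooperation forever yields 48 each period: 48/(1−ρ).
Deviating yields 72 once, then 12 forever: 72 + 12ρ/(1−ρ).
No profitable deviation requires 48/(1−ρ) ≥ 72 + 12ρ/(1−ρ).
Multiplying by (1−ρ): 48 ≥ 72(1−ρ) + 12ρ = 72 − 60ρ.
So 60ρ ≥ 24, i.e. ρ ≥ 24/60 = 2/5.

2/5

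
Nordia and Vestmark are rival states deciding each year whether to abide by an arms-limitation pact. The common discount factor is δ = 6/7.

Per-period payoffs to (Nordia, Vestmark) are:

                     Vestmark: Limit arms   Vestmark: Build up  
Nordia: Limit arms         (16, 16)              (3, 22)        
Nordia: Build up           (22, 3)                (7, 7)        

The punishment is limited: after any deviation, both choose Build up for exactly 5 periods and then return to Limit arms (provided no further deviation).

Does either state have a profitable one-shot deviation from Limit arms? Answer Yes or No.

Comparing payoff streams over the 6 periods until play realigns: cooperate → 16(1+δ+…+δ^5); deviate → 22 + 7(δ+…+δ^5).
Cooperation is sustained iff (16−7)(δ+…+δ^5) ≥ 22−16.
δ+…+δ^5 = 6/7·(1−(6/7)^5)/(1−6/7) = 3.2240, and (22−16)/(16−7) = 0.6667.
3.2240 ≥ 0.6667, so cooperation is sustainable.

No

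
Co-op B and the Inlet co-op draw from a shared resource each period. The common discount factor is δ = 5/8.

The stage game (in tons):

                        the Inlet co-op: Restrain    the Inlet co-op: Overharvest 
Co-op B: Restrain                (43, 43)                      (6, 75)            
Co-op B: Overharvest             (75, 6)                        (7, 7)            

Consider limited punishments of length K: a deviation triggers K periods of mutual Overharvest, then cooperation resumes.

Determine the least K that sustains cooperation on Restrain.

Need Σ_{k=1}^{K} δ^k ≥ (75−43)/(43−7) = 0.8889 at δ = 5/8.
At K = 1 the sum is 0.6250 < 0.8889; at K = 2 it is 1.0156 ≥ 0.8889.
So the minimum punishment length is K = 2.

2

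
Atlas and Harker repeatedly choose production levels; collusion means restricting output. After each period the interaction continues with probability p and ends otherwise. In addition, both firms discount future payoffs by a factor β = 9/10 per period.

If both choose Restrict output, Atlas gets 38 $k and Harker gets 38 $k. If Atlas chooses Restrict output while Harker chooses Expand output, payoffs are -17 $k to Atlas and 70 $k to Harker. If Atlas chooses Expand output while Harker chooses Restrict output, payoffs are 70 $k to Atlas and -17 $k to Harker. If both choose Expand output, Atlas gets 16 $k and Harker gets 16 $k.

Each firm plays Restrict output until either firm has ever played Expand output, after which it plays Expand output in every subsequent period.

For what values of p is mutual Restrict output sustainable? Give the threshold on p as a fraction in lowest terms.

160/243

Expected continuation weight on next period's payoff is β·p = 9/10·p, which plays the role of the discount factor.
Cooperation requires 9/10·p ≥ (70−38)/(70−16) = 16/27, hence p ≥ 160/243.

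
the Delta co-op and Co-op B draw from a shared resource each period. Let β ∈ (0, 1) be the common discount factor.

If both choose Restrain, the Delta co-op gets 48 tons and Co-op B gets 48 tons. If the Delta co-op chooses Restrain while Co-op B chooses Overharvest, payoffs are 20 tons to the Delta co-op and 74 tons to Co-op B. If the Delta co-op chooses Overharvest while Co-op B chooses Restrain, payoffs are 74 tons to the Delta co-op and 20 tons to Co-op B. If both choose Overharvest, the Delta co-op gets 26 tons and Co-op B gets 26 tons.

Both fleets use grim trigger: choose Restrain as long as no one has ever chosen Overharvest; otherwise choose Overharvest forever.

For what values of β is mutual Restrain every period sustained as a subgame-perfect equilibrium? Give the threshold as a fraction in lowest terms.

13/24

48/(1−β) ≥ 74 + 26β/(1−β)
48 ≥ 74 − 48β
β ≥ 26/48 = 13/24.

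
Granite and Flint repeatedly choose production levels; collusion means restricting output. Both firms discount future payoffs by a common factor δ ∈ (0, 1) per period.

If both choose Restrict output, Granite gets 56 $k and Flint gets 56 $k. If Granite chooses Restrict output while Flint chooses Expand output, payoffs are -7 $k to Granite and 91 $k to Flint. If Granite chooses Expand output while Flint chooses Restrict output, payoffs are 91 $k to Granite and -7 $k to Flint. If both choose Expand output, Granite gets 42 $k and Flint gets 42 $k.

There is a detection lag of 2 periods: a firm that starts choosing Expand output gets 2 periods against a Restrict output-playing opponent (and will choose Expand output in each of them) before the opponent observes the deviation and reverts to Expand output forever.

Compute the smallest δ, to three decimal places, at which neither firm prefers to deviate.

0.845

The best deviation is to choose Expand output for all 2 undetected periods, earning 91 each, then 42 forever once detected.
Deviation value: 91(1−δ^2)/(1−δ) + 42δ^2/(1−δ); cooperation value: 56/(1−δ).
IC: 56 ≥ 91(1−δ^2) + 42δ^2 = 91 − 49δ^2.
So δ^2 ≥ 35/49 = 5/7, giving δ ≥ (5/7)^(1/2) ≈ 0.845.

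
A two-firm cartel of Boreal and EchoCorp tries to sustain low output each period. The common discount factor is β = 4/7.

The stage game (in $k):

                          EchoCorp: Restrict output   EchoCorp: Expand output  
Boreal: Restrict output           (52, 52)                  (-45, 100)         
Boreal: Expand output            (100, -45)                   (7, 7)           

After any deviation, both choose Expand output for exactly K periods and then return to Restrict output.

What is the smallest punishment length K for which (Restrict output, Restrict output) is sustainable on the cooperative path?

3

IC: β(1−β^K)/(1−β) ≥ (100−52)/(52−7) = 16/15.
With β = 4/7: need 1 − β^K ≥ 16/15·(1−4/7)/(4/7), i.e. β^K ≤ 0.2000.
Since (4/7)^2 = 0.3265 and (4/7)^3 = 0.1866, the smallest such K is 3.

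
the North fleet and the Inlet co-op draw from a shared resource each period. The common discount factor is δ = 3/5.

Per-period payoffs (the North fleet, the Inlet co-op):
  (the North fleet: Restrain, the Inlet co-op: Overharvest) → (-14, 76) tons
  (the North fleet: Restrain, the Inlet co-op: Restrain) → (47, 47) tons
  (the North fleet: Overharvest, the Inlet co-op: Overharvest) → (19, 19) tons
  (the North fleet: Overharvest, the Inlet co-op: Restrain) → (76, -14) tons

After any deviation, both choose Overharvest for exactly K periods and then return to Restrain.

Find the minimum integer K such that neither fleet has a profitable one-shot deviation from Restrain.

3

Need Σ_{k=1}^{K} δ^k ≥ (76−47)/(47−19) = 1.0357 at δ = 3/5.
At K = 2 the sum is 0.9600 < 1.0357; at K = 3 it is 1.1760 ≥ 1.0357.
So the minimum punishment length is K = 3.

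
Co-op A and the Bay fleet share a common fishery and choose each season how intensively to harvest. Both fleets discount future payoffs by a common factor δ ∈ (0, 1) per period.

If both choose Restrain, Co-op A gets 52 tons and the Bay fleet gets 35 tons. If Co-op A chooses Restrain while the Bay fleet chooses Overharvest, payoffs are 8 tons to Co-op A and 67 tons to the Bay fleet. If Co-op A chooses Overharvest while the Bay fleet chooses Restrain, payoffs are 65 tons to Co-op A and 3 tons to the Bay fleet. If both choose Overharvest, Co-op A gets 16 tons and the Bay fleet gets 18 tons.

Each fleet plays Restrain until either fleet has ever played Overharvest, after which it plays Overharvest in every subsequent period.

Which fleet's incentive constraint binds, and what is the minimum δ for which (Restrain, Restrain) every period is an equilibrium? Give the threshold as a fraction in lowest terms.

the Bay fleet; δ ≥ 32/49

Co-op A: cooperation gives 52 each period; deviation gives 65 once then 16 forever.
  52/(1−δ) ≥ 65 + 16δ/(1−δ) ⇒ δ ≥ 13/49.
the Bay fleet: cooperation gives 35 each period; deviation gives 67 once then 18 forever.
  δ ≥ 32/49.
Both must hold, so the binding constraint is the Bay fleet's: δ ≥ 32/49.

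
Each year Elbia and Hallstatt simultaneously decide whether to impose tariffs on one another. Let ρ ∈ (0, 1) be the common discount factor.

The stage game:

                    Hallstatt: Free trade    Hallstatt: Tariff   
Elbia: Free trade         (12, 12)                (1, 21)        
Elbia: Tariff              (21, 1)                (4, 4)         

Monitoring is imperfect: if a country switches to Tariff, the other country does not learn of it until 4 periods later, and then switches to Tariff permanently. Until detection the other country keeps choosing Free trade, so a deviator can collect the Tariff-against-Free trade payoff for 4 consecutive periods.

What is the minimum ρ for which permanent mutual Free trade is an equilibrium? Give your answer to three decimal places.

0.853

The best deviation is to choose Tariff for all 4 undetected periods, earning 21 each, then 4 forever once detected.
Deviation value: 21(1−ρ^4)/(1−ρ) + 4ρ^4/(1−ρ); cooperation value: 12/(1−ρ).
IC: 12 ≥ 21(1−ρ^4) + 4ρ^4 = 21 − 17ρ^4.
So ρ^4 ≥ 9/17, giving ρ ≥ (9/17)^(1/4) ≈ 0.853.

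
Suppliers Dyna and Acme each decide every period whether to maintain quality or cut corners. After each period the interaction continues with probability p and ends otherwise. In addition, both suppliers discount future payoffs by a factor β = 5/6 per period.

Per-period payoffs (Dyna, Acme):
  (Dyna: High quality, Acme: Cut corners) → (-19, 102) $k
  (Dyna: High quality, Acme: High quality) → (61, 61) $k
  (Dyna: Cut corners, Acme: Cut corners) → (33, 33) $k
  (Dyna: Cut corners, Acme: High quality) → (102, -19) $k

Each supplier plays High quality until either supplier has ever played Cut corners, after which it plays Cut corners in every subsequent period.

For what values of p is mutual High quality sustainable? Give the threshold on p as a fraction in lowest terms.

82/115

Expected continuation weight on next period's payoff is β·p = 5/6·p, which plays the role of the discount factor.
Cooperation requires 5/6·p ≥ (102−61)/(102−33) = 41/69, hence p ≥ 82/115.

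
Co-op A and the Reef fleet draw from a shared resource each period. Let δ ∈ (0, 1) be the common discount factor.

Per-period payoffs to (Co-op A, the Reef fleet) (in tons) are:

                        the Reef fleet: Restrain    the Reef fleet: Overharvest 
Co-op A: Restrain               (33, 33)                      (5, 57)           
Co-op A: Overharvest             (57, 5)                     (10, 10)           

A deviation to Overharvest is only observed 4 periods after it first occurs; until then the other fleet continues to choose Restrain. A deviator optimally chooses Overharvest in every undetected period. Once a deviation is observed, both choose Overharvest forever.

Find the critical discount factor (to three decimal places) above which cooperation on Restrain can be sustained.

A deviator earns 57 for 4 periods, then 10 forever; cooperating earns 33 forever. Multiplying the IC by (1−δ):
33 ≥ 57(1−δ^4) + 10δ^4, so 47·δ^4 ≥ 24 and δ^4 ≥ 24/47.
δ ≥ (24/47)^(1/4) ≈ 0.845.

0.845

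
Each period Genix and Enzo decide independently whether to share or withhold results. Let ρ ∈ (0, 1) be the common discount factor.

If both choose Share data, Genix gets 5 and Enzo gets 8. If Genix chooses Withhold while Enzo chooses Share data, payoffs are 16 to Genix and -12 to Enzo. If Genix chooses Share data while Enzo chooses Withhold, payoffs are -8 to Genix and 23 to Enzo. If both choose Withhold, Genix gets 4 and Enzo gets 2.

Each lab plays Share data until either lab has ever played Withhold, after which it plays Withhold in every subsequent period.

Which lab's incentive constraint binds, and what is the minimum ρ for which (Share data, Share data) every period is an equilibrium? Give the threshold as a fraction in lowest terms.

Genix's threshold: (16−5)/(16−4) = 11/12.
Enzo's threshold: (23−8)/(23−2) = 5/7.
11/12 > 5/7, so Genix binds and ρ* = 11/12.

Genix; ρ ≥ 11/12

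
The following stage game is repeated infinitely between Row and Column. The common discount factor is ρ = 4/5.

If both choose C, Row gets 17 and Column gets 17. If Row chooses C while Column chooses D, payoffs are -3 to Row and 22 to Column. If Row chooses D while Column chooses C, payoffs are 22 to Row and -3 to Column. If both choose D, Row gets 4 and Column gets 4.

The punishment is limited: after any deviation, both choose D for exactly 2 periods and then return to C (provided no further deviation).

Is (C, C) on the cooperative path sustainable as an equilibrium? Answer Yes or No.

Yes

IC: ρ+…+ρ^2 ≥ (22−17)/(17−4) = 5/13.
At ρ = 4/5: partial sum = 1.4400 ≥ 0.3846. Cooperation sustainable.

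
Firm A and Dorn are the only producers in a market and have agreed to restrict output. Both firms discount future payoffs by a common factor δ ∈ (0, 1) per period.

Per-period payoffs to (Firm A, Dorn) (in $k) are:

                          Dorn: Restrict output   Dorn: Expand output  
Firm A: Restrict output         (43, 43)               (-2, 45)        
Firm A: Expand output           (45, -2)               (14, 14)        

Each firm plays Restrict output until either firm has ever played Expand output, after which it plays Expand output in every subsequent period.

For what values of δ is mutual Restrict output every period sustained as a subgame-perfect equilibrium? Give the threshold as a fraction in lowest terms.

Cooperation forever yields 43 each period: 43/(1−δ).
Deviating yields 45 once, then 14 forever: 45 + 14δ/(1−δ).
No profitable deviation requires 43/(1−δ) ≥ 45 + 14δ/(1−δ).
Multiplying by (1−δ): 43 ≥ 45(1−δ) + 14δ = 45 − 31δ.
So 31δ ≥ 2, i.e. δ ≥ 2/31.

2/31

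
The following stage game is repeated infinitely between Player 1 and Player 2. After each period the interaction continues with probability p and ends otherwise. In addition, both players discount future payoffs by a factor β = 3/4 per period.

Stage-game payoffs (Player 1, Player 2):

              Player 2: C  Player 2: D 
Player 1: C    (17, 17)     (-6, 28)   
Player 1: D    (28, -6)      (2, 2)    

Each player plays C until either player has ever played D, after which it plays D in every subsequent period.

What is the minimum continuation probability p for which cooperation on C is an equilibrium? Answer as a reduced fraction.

22/39

Expected continuation weight on next period's payoff is β·p = 3/4·p, which plays the role of the discount factor.
Cooperation requires 3/4·p ≥ (28−17)/(28−2) = 11/26, hence p ≥ 22/39.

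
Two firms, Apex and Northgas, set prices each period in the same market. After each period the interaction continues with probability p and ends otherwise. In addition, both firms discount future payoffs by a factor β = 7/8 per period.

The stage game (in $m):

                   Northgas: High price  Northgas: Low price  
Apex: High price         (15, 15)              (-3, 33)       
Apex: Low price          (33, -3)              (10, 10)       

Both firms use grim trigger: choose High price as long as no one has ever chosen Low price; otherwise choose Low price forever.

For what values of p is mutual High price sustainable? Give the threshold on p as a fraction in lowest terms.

144/161

With continuation probability p and discount β, the effective per-period discount factor is βp.
Grim-trigger IC: βp ≥ (33−15)/(33−10) = 18/23.
So p ≥ (18/23)/(7/8) = 144/161.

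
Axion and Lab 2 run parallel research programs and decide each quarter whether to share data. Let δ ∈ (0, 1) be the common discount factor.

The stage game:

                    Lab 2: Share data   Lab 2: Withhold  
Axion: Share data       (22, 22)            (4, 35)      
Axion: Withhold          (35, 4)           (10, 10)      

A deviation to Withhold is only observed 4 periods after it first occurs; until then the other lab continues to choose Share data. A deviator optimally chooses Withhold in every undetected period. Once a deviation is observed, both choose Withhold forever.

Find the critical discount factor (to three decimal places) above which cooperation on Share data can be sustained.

A deviator earns 35 for 4 periods, then 10 forever; cooperating earns 22 forever. Multiplying the IC by (1−δ):
22 ≥ 35(1−δ^4) + 10δ^4, so 25·δ^4 ≥ 13 and δ^4 ≥ 13/25.
δ ≥ (13/25)^(1/4) ≈ 0.849.

0.849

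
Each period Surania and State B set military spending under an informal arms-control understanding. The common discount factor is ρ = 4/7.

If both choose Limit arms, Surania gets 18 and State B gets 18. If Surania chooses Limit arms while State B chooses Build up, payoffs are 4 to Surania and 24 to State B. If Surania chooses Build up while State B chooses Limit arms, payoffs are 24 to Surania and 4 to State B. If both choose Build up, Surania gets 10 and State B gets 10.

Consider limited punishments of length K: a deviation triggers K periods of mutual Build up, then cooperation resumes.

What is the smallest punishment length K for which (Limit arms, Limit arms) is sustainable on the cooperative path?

IC: ρ(1−ρ^K)/(1−ρ) ≥ (24−18)/(18−10) = 3/4.
With ρ = 4/7: need 1 − ρ^K ≥ 3/4·(1−4/7)/(4/7), i.e. ρ^K ≤ 0.4375.
Since (4/7)^1 = 0.5714 and (4/7)^2 = 0.3265, the smallest such K is 2.

2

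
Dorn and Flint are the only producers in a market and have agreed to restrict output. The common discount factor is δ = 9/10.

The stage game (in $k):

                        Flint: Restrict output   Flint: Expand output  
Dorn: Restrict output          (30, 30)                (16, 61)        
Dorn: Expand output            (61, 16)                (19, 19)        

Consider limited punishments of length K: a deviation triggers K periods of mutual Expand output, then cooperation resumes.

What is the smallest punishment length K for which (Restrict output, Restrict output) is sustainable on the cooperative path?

4

Need Σ_{k=1}^{K} δ^k ≥ (61−30)/(30−19) = 2.8182 at δ = 9/10.
At K = 3 the sum is 2.4390 < 2.8182; at K = 4 it is 3.0951 ≥ 2.8182.
So the minimum punishment length is K = 4.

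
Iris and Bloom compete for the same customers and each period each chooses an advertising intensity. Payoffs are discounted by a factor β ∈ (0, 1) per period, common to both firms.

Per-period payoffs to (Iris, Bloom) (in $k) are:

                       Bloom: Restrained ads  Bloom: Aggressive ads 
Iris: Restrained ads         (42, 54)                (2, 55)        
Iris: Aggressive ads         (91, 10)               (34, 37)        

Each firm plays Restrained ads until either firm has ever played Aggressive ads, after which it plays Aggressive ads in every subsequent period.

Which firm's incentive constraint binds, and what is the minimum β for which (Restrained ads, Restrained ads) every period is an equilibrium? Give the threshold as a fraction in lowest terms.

Iris; β ≥ 49/57

For Iris: deviation gain 91−42 = 49, per-period punishment loss 42−34 = 8. IC gives β ≥ 49/57.
For Bloom: gain 1, loss 17 per period, so β ≥ 1/18.
The tighter constraint is Iris's, so cooperation needs β ≥ 49/57.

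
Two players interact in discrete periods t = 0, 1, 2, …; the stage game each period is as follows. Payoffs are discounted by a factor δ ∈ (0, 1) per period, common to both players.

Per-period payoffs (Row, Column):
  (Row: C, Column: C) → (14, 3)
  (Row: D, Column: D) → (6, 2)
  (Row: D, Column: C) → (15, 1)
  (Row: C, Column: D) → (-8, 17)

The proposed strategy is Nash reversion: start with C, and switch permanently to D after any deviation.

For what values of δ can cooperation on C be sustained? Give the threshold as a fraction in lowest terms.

14/15

For Row: deviation gain 15−14 = 1, per-period punishment loss 14−6 = 8. IC gives δ ≥ 1/9.
For Column: gain 14, loss 1 per period, so δ ≥ 14/15.
The tighter constraint is Column's, so cooperation needs δ ≥ 14/15.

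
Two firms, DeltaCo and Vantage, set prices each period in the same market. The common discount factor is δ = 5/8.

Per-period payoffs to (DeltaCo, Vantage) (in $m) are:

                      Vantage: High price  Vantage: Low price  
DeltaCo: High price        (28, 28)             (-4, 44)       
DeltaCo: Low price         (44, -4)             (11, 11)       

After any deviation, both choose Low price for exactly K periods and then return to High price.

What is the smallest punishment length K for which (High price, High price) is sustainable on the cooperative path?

2

No profitable deviation requires (28−11)(δ+…+δ^K) ≥ 44−28, i.e. δ+…+δ^K ≥ 16/17 ≈ 0.9412.
With δ = 5/8, the partial sums are K=1: 0.6250, K=2: 1.0156.
K = 2 is the first length at which the sum reaches 0.9412.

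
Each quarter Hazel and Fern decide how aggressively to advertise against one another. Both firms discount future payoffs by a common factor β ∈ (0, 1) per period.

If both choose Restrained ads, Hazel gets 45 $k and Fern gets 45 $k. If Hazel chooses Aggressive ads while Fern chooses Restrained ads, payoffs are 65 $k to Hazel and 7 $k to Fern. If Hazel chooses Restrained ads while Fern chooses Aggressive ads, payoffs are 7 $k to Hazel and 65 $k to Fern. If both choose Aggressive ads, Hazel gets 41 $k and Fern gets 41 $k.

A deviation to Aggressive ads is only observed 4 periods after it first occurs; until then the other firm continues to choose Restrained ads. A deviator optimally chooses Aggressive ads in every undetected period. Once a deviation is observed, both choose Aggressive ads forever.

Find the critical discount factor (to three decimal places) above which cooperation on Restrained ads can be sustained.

0.955

A deviator earns 65 for 4 periods, then 41 forever; cooperating earns 45 forever. Multiplying the IC by (1−β):
45 ≥ 65(1−β^4) + 41β^4, so 24·β^4 ≥ 20 and β^4 ≥ 5/6.
β ≥ (5/6)^(1/4) ≈ 0.955.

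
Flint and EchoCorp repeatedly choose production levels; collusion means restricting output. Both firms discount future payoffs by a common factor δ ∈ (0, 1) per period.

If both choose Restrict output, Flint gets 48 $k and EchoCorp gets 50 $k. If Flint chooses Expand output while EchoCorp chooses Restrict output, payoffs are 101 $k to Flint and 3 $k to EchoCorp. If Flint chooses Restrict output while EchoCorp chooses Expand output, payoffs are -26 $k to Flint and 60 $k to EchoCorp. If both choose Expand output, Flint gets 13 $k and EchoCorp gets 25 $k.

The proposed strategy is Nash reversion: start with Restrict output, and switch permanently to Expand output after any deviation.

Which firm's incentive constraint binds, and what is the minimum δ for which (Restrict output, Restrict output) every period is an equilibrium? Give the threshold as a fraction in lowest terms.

Flint; δ ≥ 53/88

Flint: cooperation gives 48 each period; deviation gives 101 once then 13 forever.
  48/(1−δ) ≥ 101 + 13δ/(1−δ) ⇒ δ ≥ 53/88.
EchoCorp: cooperation gives 50 each period; deviation gives 60 once then 25 forever.
  δ ≥ 10/35 = 2/7.
Both must hold, so the binding constraint is Flint's: δ ≥ 53/88.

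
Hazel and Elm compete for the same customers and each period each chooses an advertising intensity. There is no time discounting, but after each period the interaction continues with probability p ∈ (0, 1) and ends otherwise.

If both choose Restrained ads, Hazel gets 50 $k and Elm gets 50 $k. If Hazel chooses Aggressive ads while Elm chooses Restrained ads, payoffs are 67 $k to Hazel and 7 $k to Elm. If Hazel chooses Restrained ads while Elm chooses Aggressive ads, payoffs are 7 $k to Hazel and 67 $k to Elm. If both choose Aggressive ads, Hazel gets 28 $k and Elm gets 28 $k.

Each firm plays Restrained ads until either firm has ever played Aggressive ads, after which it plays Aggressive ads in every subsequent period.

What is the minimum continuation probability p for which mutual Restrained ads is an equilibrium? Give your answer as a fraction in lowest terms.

17/39

Expected cooperation value is 50 + p·50 + p²·50 + … = 50/(1−p); deviation gives 67 + p·28/(1−p).
50 ≥ 67(1−p) + 28p ⇒ 39p ≥ 17 ⇒ p ≥ 17/39.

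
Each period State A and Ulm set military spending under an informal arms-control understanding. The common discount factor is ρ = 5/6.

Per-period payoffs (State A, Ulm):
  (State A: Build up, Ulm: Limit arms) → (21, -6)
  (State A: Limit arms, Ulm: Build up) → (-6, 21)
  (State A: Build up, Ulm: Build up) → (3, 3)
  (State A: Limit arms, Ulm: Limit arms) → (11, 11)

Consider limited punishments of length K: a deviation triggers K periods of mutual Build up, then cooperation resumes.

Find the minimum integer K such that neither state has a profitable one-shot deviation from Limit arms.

No profitable deviation requires (11−3)(ρ+…+ρ^K) ≥ 21−11, i.e. ρ+…+ρ^K ≥ 5/4 ≈ 1.2500.
With ρ = 5/6, the partial sums are K=1: 0.8333, K=2: 1.5278.
K = 2 is the first length at which the sum reaches 1.2500.

2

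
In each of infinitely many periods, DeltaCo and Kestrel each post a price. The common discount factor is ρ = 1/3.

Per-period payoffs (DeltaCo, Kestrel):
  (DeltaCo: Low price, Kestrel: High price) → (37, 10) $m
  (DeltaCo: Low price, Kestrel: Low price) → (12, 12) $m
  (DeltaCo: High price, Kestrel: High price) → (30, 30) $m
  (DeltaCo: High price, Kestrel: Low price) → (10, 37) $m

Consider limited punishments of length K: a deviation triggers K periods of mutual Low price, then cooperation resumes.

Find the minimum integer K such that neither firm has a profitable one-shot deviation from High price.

2

No profitable deviation requires (30−12)(ρ+…+ρ^K) ≥ 37−30, i.e. ρ+…+ρ^K ≥ 7/18 ≈ 0.3889.
With ρ = 1/3, the partial sums are K=1: 0.3333, K=2: 0.4444.
K = 2 is the first length at which the sum reaches 0.3889.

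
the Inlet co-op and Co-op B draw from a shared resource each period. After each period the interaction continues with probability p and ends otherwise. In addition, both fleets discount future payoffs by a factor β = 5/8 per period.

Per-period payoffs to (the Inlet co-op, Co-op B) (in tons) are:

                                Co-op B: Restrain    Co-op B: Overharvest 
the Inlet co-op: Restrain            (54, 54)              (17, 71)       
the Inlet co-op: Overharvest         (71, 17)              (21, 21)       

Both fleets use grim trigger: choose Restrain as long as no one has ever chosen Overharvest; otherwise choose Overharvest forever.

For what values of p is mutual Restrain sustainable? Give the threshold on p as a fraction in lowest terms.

68/125

Expected continuation weight on next period's payoff is β·p = 5/8·p, which plays the role of the discount factor.
Cooperation requires 5/8·p ≥ (71−54)/(71−21) = 17/50, hence p ≥ 68/125.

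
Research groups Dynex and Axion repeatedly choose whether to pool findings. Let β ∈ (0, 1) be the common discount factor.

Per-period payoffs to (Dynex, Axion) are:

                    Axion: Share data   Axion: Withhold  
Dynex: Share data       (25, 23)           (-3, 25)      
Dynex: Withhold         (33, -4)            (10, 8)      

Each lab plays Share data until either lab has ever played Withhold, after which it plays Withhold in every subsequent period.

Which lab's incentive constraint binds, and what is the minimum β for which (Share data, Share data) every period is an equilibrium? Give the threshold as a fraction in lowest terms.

Dynex: cooperation gives 25 each period; deviation gives 33 once then 10 forever.
  25/(1−β) ≥ 33 + 10β/(1−β) ⇒ β ≥ 8/23.
Axion: cooperation gives 23 each period; deviation gives 25 once then 8 forever.
  β ≥ 2/17.
Both must hold, so the binding constraint is Dynex's: β ≥ 8/23.

Dynex; β ≥ 8/23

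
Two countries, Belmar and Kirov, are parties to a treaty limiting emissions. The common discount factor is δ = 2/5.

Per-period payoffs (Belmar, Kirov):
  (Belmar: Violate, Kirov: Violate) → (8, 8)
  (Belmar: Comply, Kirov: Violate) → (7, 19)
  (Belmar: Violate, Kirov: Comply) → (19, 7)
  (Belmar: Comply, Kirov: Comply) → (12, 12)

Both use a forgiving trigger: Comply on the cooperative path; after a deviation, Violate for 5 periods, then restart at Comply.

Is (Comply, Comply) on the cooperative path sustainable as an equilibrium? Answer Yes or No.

IC: δ+…+δ^5 ≥ (19−12)/(12−8) = 7/4.
At δ = 2/5: partial sum = 0.6598 < 1.7500. Cooperation not sustainable.

No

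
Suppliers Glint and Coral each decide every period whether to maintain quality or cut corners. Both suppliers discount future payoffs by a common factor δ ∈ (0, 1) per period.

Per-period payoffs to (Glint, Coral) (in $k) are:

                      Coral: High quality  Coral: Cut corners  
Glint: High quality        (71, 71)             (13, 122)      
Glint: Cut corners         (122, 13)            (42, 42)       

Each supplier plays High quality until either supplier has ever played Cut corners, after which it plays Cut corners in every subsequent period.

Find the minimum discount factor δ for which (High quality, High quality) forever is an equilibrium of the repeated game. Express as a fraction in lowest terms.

One-period gain from deviating is 122 − 71 = 51. The loss is 71 − 42 = 29 in every subsequent period, with present value 29·δ/(1−δ).
Deviation is unprofitable when 29·δ/(1−δ) ≥ 51, i.e. δ/(1−δ) ≥ 51/29.
Equivalently δ ≥ 51/(51+29) = 51/80.

51/80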